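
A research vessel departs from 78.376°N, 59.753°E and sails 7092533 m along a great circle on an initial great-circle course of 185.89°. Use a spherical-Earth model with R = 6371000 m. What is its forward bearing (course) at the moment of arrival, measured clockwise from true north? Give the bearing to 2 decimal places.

final bearing 181.22°

Central angle δ = d/R = 1.113253 rad.
With φ₁ = 78.376° = 1.367919 rad and θ = 185.89° = 3.244393 rad:
Destination latitude: φ₂ = arcsin( sin φ₁ cos δ + cos φ₁ sin δ cos θ ) = arcsin(0.252877) = 14.648°.
Δλ = atan2( sin θ sin δ cos φ₁ , cos δ − sin φ₁ sin φ₂ ) = atan2(-0.018550, 0.194055) = -0.095300 rad = -5.460°.
λ₂ = λ₁ + Δλ = 54.293°.
The forward bearing on arrival equals the back-azimuth from the destination plus 180°.
Back-azimuth from P₂ (14.65°, 54.29°) to P₁ (78.38°, 59.75°), with Δλ' = λ₁ − λ₂ = 5.46°: atan2( sin Δλ' cos φ₁ , cos φ₂ sin φ₁ − sin φ₂ cos φ₁ cos Δλ' ) = 1.22°.
Final bearing = (1.22° + 180°) mod 360° = 181.22°.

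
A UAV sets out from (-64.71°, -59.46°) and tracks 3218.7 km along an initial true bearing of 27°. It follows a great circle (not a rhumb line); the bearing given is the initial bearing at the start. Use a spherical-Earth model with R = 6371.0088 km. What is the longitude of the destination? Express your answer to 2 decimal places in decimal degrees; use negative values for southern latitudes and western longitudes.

longitude -43.41°

δ = 3218.7/6371.0088 = 0.505210 rad (28.9464°).
Converting: φ₁ = -1.129403 rad, θ = 0.471239 rad.
Destination latitude: φ₂ = arcsin( sin φ₁ cos δ + cos φ₁ sin δ cos θ ) = arcsin(-0.606978) = -37.37°.
Then Δλ = atan2(0.093868, 0.326270) = 0.280134 rad, from sin θ sin δ cos φ₁ over cos δ − sin φ₁ sin φ₂.
λ₂ = -59.46° + 16.05° = -43.41°.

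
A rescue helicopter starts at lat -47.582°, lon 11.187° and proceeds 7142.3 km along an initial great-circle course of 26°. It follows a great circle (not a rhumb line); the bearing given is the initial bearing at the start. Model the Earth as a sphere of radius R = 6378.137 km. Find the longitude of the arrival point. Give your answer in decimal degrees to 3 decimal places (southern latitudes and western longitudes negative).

longitude 35.067°

Angular distance δ = d/R = 7142.3 / 6378.137 = 1.119810 rad.
Converting: φ₁ = -0.830463 rad, θ = 0.453786 rad.
sin φ₂ = sin φ₁ cos δ + cos φ₁ sin δ cos θ = (-0.738243)(0.435854) + (0.674534)(0.900018)(0.898794) = 0.223885
φ₂ = asin(0.223885) = 0.225799 rad = 12.937°.
Then Δλ = atan2(0.266132, 0.601135) = 0.416780 rad, from sin θ sin δ cos φ₁ over cos δ − sin φ₁ sin φ₂.
λ₂ = 11.187° + 23.880° = 35.067°.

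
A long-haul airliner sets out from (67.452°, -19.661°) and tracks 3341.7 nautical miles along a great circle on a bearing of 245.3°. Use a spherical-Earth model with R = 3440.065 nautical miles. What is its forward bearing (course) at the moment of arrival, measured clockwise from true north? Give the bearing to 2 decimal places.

final bearing 202.22°

Central angle δ = d/R = 0.971406 rad.
With φ₁ = 67.452° = 1.177259 rad and θ = 245.3° = 4.281293 rad:
Destination latitude: φ₂ = arcsin( sin φ₁ cos δ + cos φ₁ sin δ cos θ ) = arcsin(0.388713) = 22.874°.
Δλ = atan2( sin θ sin δ cos φ₁ , cos δ − sin φ₁ sin φ₂ ) = atan2(-0.287645, 0.205139) = -0.951287 rad = -54.505°.
λ₂ = λ₁ + Δλ = -74.166°.
The forward bearing on arrival equals the back-azimuth from the destination plus 180°.
Back-azimuth from P₂ (22.87°, -74.17°) to P₁ (67.45°, -19.66°), with Δλ' = λ₁ − λ₂ = 54.50°: atan2( sin Δλ' cos φ₁ , cos φ₂ sin φ₁ − sin φ₂ cos φ₁ cos Δλ' ) = 22.22°.
Final bearing = (22.22° + 180°) mod 360° = 202.22°.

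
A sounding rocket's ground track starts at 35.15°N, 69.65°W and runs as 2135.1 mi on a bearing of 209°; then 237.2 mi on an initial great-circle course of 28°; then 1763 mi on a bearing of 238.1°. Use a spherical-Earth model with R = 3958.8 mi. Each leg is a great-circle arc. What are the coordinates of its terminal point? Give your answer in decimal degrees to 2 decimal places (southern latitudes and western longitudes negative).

Apply the spherical direct solution leg by leg, carrying full precision between legs.
Leg 1: from (35.15°, -69.65°), δ = 2135.1/3958.8 = 0.539330 rad, θ = 209° → φ = 7.28°, λ = -84.19°.
Leg 2: from (7.28°, -84.19°), δ = 237.2/3958.8 = 0.059917 rad, θ = 28° → φ = 10.31°, λ = -82.55°.
Leg 3: from (10.31°, -82.55°), δ = 1763/3958.8 = 0.445337 rad, θ = 238.1° → φ = -3.58°, λ = -104.04°.

latitude -3.58°, longitude -104.04°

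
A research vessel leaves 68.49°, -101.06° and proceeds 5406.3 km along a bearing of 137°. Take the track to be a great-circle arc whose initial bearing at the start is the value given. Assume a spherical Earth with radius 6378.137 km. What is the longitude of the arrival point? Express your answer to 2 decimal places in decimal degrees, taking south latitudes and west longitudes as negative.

longitude -66.87°

Central angle δ = d/R = 0.847630 rad.
With φ₁ = 68.49° = 1.195376 rad and θ = 137° = 2.391101 rad:
Applying the spherical law of cosines for sides, sin φ₂ = sin φ₁ cos δ + cos φ₁ sin δ cos θ = 0.414629, so φ₂ = 24.50°.
Δλ = atan2( sin θ sin δ cos φ₁ , cos δ − sin φ₁ sin φ₂ ) = atan2(0.187476, 0.276011) = 0.596654 rad = 34.19°.
λ₂ = -101.06° + 34.19° = -66.87°.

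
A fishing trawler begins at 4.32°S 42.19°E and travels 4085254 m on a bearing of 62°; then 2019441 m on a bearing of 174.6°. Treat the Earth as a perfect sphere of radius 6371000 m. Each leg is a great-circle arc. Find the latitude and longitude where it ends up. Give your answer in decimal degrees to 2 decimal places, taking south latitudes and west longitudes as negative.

latitude -5.39°, longitude 76.66°

Apply the spherical direct solution leg by leg, carrying full precision between legs.
Leg 1: from (-4.32°, 42.19°), δ = 4085254/6371000 = 0.641226 rad, θ = 62° → φ = 12.69°, λ = 74.97°.
Leg 2: from (12.69°, 74.97°), δ = 2019441/6371000 = 0.316974 rad, θ = 174.6° → φ = -5.39°, λ = 76.66°.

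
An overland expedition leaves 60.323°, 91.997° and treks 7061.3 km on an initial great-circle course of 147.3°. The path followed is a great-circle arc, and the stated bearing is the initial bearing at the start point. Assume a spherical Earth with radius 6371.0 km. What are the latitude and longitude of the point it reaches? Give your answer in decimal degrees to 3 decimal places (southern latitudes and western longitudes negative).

latitude 0.845°, longitude 120.914°

Central angle δ = d/R = 1.108350 rad.
With φ₁ = 60.323° = 1.052835 rad and θ = 147.3° = 2.570870 rad:
Destination latitude: φ₂ = arcsin( sin φ₁ cos δ + cos φ₁ sin δ cos θ ) = arcsin(0.014741) = 0.845°.
Then Δλ = atan2(0.239383, 0.433331) = 0.504704 rad, from sin θ sin δ cos φ₁ over cos δ − sin φ₁ sin φ₂.
λ₂ = 91.997° + 28.917° = 120.914°.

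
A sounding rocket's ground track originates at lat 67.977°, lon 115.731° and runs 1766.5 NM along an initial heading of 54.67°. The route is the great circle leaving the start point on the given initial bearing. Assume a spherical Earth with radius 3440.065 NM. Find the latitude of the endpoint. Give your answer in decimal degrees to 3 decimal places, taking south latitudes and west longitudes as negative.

latitude 66.063°

Central angle δ = d/R = 0.513508 rad.
Start latitude φ₁ = 1.186422 rad; initial bearing θ = 0.954172 rad.
Applying the spherical law of cosines for sides, sin φ₂ = sin φ₁ cos δ + cos φ₁ sin δ cos θ = 0.913993, so φ₂ = 66.063°.
For the longitude increment, Δλ = atan2( sin θ sin δ cos φ₁, cos δ − sin φ₁ sin φ₂ ) = atan2(0.150279, 0.023725) = 81.029°.
λ₂ = 115.731° + 81.029° = 196.760°, normalized to (−180°, 180°] → -163.240°.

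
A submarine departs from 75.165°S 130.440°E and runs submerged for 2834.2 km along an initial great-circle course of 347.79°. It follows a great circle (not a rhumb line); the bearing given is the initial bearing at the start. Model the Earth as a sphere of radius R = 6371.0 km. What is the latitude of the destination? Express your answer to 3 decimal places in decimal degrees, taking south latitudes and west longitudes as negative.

latitude -49.898°

The arc subtends δ = 2834.2/6371 = 0.444860 rad at the centre.
Converting: φ₁ = -1.311877 rad, θ = 6.070081 rad.
Destination latitude: φ₂ = arcsin( sin φ₁ cos δ + cos φ₁ sin δ cos θ ) = arcsin(-0.764895) = -49.898°.
For the longitude increment, Δλ = atan2( sin θ sin δ cos φ₁, cos δ − sin φ₁ sin φ₂ ) = atan2(-0.023303, 0.163273) = -8.123°.
Hence λ₂ = 130.440° + -8.123° = 122.317°.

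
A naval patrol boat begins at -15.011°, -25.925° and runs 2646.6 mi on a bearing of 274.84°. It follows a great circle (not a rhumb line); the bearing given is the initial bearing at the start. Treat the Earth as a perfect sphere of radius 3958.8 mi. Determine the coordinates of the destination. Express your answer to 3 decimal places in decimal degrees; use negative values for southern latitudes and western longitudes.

latitude -8.785°, longitude -64.604°

δ = 2646.6/3958.8 = 0.668536 rad (38.3043°).
With φ₁ = -15.011° = -0.261991 rad and θ = 274.84° = 4.796863 rad:
sin φ₂ = sin φ₁ cos δ + cos φ₁ sin δ cos θ = (-0.259004)(0.784730) + (0.965876)(0.619838)(0.084374) = -0.152735
φ₂ = asin(-0.152735) = -0.153335 rad = -8.785°.
Δλ = atan2( sin θ sin δ cos φ₁ , cos δ − sin φ₁ sin φ₂ ) = atan2(-0.596552, 0.745171) = -0.675080 rad = -38.679°.
λ₂ = -25.925° + -38.679° = -64.604°.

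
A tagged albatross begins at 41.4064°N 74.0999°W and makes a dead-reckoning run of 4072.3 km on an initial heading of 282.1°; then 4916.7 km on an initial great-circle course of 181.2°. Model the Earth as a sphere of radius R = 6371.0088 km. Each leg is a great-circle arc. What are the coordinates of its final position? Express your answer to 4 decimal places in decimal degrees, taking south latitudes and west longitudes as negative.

Apply the spherical direct solution leg by leg, carrying full precision between legs.
Leg 1: from (41.4064°, -74.0999°), δ = 4072.3/6371.0088 = 0.639192 rad, θ = 282.1° → φ = 38.6537°, λ = -122.4239°.
Leg 2: from (38.6537°, -122.4239°), δ = 4916.7/6371.0088 = 0.771730 rad, θ = 181.2° → φ = -5.5563°, λ = -123.2647°.

latitude -5.5563°, longitude -123.2647°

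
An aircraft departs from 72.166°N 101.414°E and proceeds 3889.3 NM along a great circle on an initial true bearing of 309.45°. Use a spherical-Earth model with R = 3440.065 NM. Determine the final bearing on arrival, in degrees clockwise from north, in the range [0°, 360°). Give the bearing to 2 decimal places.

final bearing 196.90°

Angular distance δ = d/R = 3889.3 / 3440.065 = 1.130589 rad.
With φ₁ = 72.166° = 1.259534 rad and θ = 309.45° = 5.400921 rad:
Applying the spherical law of cosines for sides, sin φ₂ = sin φ₁ cos δ + cos φ₁ sin δ cos θ = 0.581697, so φ₂ = 35.570°.
Then Δλ = atan2(-0.213942, -0.127619) = -2.108646 rad, from sin θ sin δ cos φ₁ over cos δ − sin φ₁ sin φ₂.
λ₂ = λ₁ + Δλ = -19.403°.
The forward bearing on arrival equals the back-azimuth from the destination plus 180°.
Back-azimuth from P₂ (35.57°, -19.40°) to P₁ (72.17°, 101.41°), with Δλ' = λ₁ − λ₂ = 120.82°: atan2( sin Δλ' cos φ₁ , cos φ₂ sin φ₁ − sin φ₂ cos φ₁ cos Δλ' ) = 16.90°.
Final bearing = (16.90° + 180°) mod 360° = 196.90°.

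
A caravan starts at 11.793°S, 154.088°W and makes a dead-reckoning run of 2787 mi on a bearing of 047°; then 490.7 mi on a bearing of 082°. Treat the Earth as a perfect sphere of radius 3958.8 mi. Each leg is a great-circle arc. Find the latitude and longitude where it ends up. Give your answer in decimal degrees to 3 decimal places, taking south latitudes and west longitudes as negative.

latitude 16.903°, longitude -117.227°

Apply the spherical direct solution leg by leg, carrying full precision between legs.
Leg 1: from (-11.793°, -154.088°), δ = 2787/3958.8 = 0.704001 rad, θ = 47° → φ = 16.042°, λ = -124.579°.
Leg 2: from (16.042°, -124.579°), δ = 490.7/3958.8 = 0.123952 rad, θ = 82° → φ = 16.903°, λ = -117.227°.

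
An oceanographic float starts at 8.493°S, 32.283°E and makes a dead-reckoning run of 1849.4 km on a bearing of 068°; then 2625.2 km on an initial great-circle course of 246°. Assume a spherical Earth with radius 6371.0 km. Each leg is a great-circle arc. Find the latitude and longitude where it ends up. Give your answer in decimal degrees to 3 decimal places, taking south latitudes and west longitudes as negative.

latitude -11.262°, longitude 25.779°

Apply the spherical direct solution leg by leg, carrying full precision between legs.
Leg 1: from (-8.493°, 32.283°), δ = 1849.4/6371 = 0.290284 rad, θ = 68° → φ = -2.032°, λ = 47.683°.
Leg 2: from (-2.032°, 47.683°), δ = 2625.2/6371 = 0.412055 rad, θ = 246° → φ = -11.262°, λ = 25.779°.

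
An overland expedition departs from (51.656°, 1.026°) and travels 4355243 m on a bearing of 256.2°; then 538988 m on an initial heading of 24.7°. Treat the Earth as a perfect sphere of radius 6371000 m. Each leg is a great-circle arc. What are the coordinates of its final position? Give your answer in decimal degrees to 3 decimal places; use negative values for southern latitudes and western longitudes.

latitude 35.351°, longitude -42.165°

Apply the spherical direct solution leg by leg, carrying full precision between legs.
Leg 1: from (51.656°, 1.026°), δ = 4355243/6371000 = 0.683604 rad, θ = 256.2° → φ = 30.971°, λ = -44.646°.
Leg 2: from (30.971°, -44.646°), δ = 538988/6371000 = 0.084600 rad, θ = 24.7° → φ = 35.351°, λ = -42.165°.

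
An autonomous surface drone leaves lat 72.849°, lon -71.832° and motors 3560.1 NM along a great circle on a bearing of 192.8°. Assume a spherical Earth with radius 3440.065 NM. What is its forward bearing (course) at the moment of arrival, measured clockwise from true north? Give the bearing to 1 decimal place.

Central angle δ = d/R = 1.034893 rad.
Converting: φ₁ = 1.271455 rad, θ = 3.364995 rad.
sin φ₂ = sin φ₁ cos δ + cos φ₁ sin δ cos θ = (0.955531)(0.510618) + (0.294891)(0.859808)(-0.975149) = 0.240662
φ₂ = asin(0.240662) = 0.243048 rad = 13.926°.
Then Δλ = atan2(-0.056174, 0.280657) = -0.197540 rad, from sin θ sin δ cos φ₁ over cos δ − sin φ₁ sin φ₂.
Hence λ₂ = -71.832° + -11.318° = -83.150°.
The forward bearing on arrival equals the back-azimuth from the destination plus 180°.
Back-azimuth from P₂ (13.9°, -83.2°) to P₁ (72.8°, -71.8°), with Δλ' = λ₁ − λ₂ = 11.3°: atan2( sin Δλ' cos φ₁ , cos φ₂ sin φ₁ − sin φ₂ cos φ₁ cos Δλ' ) = 3.9°.
Final bearing = (3.9° + 180°) mod 360° = 183.9°.

final bearing 183.9°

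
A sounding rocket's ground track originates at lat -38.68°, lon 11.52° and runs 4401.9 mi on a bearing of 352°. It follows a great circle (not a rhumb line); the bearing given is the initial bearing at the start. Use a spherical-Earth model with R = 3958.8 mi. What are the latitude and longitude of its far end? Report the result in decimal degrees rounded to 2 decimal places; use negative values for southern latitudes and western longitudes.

latitude 24.60°, longitude 3.63°

Central angle δ = d/R = 1.111928 rad.
With φ₁ = -38.68° = -0.675093 rad and θ = 352° = 6.143559 rad:
Destination latitude: φ₂ = arcsin( sin φ₁ cos δ + cos φ₁ sin δ cos θ ) = arcsin(0.416262) = 24.60°.
Δλ = atan2( sin θ sin δ cos φ₁ , cos δ − sin φ₁ sin φ₂ ) = atan2(-0.097406, 0.703085) = -0.137665 rad = -7.89°.
λ₂ = 11.52° + -7.89° = 3.63°.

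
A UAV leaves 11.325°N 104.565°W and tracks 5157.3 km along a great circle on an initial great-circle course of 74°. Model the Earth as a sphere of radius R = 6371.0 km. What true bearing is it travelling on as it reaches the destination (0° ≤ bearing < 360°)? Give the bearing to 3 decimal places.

Central angle δ = d/R = 0.809496 rad.
Converting: φ₁ = 0.197659 rad, θ = 1.291544 rad.
sin φ₂ = sin φ₁ cos δ + cos φ₁ sin δ cos θ = (0.196374)(0.689863) + (0.980529)(0.723940)(0.275637) = 0.331131
φ₂ = asin(0.331131) = 0.337502 rad = 19.337°.
For the longitude increment, Δλ = atan2( sin θ sin δ cos φ₁, cos δ − sin φ₁ sin φ₂ ) = atan2(0.682346, 0.624838) = 47.519°.
λ₂ = -104.565° + 47.519° = -57.046°.
The forward bearing on arrival equals the back-azimuth from the destination plus 180°.
Back-azimuth from P₂ (19.337°, -57.046°) to P₁ (11.325°, -104.565°), with Δλ' = λ₁ − λ₂ = -47.519°: atan2( sin Δλ' cos φ₁ , cos φ₂ sin φ₁ − sin φ₂ cos φ₁ cos Δλ' ) = 267.310°.
Final bearing = (267.310° + 180°) mod 360° = 87.310°.

final bearing 87.310°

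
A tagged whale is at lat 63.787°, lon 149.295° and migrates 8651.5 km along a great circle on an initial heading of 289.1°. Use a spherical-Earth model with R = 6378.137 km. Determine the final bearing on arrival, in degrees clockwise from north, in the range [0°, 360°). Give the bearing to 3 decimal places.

Angular distance δ = d/R = 8651.5 / 6378.137 = 1.356431 rad.
Converting: φ₁ = 1.113293 rad, θ = 5.045747 rad.
Destination latitude: φ₂ = arcsin( sin φ₁ cos δ + cos φ₁ sin δ cos θ ) = arcsin(0.332077) = 19.395°.
For the longitude increment, Δλ = atan2( sin θ sin δ cos φ₁, cos δ − sin φ₁ sin φ₂ ) = atan2(-0.407839, -0.085198) = -101.799°.
λ₂ = λ₁ + Δλ = 47.496°.
The forward bearing on arrival equals the back-azimuth from the destination plus 180°.
Back-azimuth from P₂ (19.395°, 47.496°) to P₁ (63.787°, 149.295°), with Δλ' = λ₁ − λ₂ = 101.799°: atan2( sin Δλ' cos φ₁ , cos φ₂ sin φ₁ − sin φ₂ cos φ₁ cos Δλ' ) = 26.264°.
Final bearing = (26.264° + 180°) mod 360° = 206.264°.

final bearing 206.264°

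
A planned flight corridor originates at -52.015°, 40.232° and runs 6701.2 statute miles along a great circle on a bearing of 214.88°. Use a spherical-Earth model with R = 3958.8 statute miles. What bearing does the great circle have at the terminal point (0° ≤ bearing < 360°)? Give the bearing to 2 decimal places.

final bearing 337.36°

Angular distance δ = d/R = 6701.2 / 3958.8 = 1.692735 rad.
Start latitude φ₁ = -0.907833 rad; initial bearing θ = 3.750363 rad.
Destination latitude: φ₂ = arcsin( sin φ₁ cos δ + cos φ₁ sin δ cos θ ) = arcsin(-0.405270) = -23.908°.
Then Δλ = atan2(-0.349341, -0.441059) = -2.471719 rad, from sin θ sin δ cos φ₁ over cos δ − sin φ₁ sin φ₂.
λ₂ = λ₁ + Δλ = -101.387°.
The forward bearing on arrival equals the back-azimuth from the destination plus 180°.
Back-azimuth from P₂ (-23.91°, -101.39°) to P₁ (-52.02°, 40.23°), with Δλ' = λ₁ − λ₂ = 141.62°: atan2( sin Δλ' cos φ₁ , cos φ₂ sin φ₁ − sin φ₂ cos φ₁ cos Δλ' ) = 157.36°.
Final bearing = (157.36° + 180°) mod 360° = 337.36°.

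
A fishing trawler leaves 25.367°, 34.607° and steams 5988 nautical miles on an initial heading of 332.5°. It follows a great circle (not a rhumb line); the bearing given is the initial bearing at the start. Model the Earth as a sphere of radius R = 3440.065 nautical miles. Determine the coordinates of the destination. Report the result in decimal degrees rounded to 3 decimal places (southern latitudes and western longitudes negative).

δ = 5988/3440.065 = 1.740665 rad (99.7327°).
With φ₁ = 25.367° = 0.442738 rad and θ = 332.5° = 5.803220 rad:
Destination latitude: φ₂ = arcsin( sin φ₁ cos δ + cos φ₁ sin δ cos θ ) = arcsin(0.717527) = 45.851°.
Δλ = atan2( sin θ sin δ cos φ₁ , cos δ − sin φ₁ sin φ₂ ) = atan2(-0.411223, -0.476452) = -2.429546 rad = -139.203°.
Hence λ₂ = 34.607° + -139.203° = -104.596°.

latitude 45.851°, longitude -104.596°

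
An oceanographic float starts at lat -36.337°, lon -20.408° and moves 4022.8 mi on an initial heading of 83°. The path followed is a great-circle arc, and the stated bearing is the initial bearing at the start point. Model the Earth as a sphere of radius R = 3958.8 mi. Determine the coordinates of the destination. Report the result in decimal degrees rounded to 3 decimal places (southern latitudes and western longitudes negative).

latitude -13.214°, longitude 39.670°

The arc subtends δ = 4022.8/3958.8 = 1.016167 rad at the centre.
Converting: φ₁ = -0.634200 rad, θ = 1.448623 rad.
Destination latitude: φ₂ = arcsin( sin φ₁ cos δ + cos φ₁ sin δ cos θ ) = arcsin(-0.228590) = -13.214°.
Then Δλ = atan2(0.679687, 0.391181) = 1.048562 rad, from sin θ sin δ cos φ₁ over cos δ − sin φ₁ sin φ₂.
λ₂ = λ₁ + Δλ = 39.670°.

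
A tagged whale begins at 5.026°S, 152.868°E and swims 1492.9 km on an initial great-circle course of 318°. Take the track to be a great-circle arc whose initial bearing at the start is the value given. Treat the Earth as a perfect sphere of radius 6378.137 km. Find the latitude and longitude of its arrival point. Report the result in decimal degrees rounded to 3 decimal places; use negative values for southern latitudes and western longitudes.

latitude 4.961°, longitude 143.906°

Central angle δ = d/R = 0.234065 rad.
Start latitude φ₁ = -0.087720 rad; initial bearing θ = 5.550147 rad.
Applying the spherical law of cosines for sides, sin φ₂ = sin φ₁ cos δ + cos φ₁ sin δ cos θ = 0.086479, so φ₂ = 4.961°.
For the longitude increment, Δλ = atan2( sin θ sin δ cos φ₁, cos δ − sin φ₁ sin φ₂ ) = atan2(-0.154597, 0.980308) = -8.962°.
λ₂ = λ₁ + Δλ = 143.906°.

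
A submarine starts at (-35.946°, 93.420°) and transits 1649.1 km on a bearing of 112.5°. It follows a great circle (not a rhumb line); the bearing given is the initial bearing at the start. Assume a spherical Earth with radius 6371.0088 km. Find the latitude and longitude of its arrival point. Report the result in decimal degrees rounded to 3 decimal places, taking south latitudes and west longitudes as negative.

Angular distance δ = d/R = 1649.1 / 6371.0088 = 0.258844 rad.
Start latitude φ₁ = -0.627376 rad; initial bearing θ = 1.963495 rad.
Destination latitude: φ₂ = arcsin( sin φ₁ cos δ + cos φ₁ sin δ cos θ ) = arcsin(-0.646767) = -40.298°.
For the longitude increment, Δλ = atan2( sin θ sin δ cos φ₁, cos δ − sin φ₁ sin φ₂ ) = atan2(0.191447, 0.587020) = 18.063°.
λ₂ = 93.420° + 18.063° = 111.483°.

latitude -40.298°, longitude 111.483°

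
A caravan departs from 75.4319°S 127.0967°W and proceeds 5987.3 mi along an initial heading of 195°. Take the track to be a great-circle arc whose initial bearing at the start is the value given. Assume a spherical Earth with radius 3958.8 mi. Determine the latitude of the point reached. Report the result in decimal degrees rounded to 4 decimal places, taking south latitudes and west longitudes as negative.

Angular distance δ = d/R = 5987.3 / 3958.8 = 1.512403 rad.
Start latitude φ₁ = -1.316535 rad; initial bearing θ = 3.403392 rad.
Applying the spherical law of cosines for sides, sin φ₂ = sin φ₁ cos δ + cos φ₁ sin δ cos θ = -0.299030, so φ₂ = -17.3993°.
Then Δλ = atan2(-0.064990, -0.231055) = -2.867403 rad, from sin θ sin δ cos φ₁ over cos δ − sin φ₁ sin φ₂.
λ₂ = -127.0967° + -164.2901° = -291.3868°, normalized to (−180°, 180°] → 68.6132°.

latitude -17.3993°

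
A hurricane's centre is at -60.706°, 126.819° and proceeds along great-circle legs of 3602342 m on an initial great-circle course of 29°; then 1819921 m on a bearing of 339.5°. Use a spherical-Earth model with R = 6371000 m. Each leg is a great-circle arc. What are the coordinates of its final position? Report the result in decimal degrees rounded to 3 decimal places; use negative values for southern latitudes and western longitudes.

latitude -15.014°, longitude 138.495°

Apply the spherical direct solution leg by leg, carrying full precision between legs.
Leg 1: from (-60.706°, 126.819°), δ = 3602342/6371000 = 0.565428 rad, θ = 29° → φ = -30.471°, λ = 144.359°.
Leg 2: from (-30.471°, 144.359°), δ = 1819921/6371000 = 0.285657 rad, θ = 339.5° → φ = -15.014°, λ = 138.495°.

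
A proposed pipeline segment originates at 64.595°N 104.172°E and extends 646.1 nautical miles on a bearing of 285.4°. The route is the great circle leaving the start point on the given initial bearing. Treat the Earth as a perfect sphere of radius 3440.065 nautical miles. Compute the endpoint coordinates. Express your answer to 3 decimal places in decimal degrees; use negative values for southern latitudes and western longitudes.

latitude 65.324°, longitude 78.630°

Angular distance δ = d/R = 646.1 / 3440.065 = 0.187816 rad.
Start latitude φ₁ = 1.127395 rad; initial bearing θ = 4.981170 rad.
Applying the spherical law of cosines for sides, sin φ₂ = sin φ₁ cos δ + cos φ₁ sin δ cos θ = 0.908685, so φ₂ = 65.324°.
For the longitude increment, Δλ = atan2( sin θ sin δ cos φ₁, cos δ − sin φ₁ sin φ₂ ) = atan2(-0.077227, 0.161601) = -25.542°.
Hence λ₂ = 104.172° + -25.542° = 78.630°.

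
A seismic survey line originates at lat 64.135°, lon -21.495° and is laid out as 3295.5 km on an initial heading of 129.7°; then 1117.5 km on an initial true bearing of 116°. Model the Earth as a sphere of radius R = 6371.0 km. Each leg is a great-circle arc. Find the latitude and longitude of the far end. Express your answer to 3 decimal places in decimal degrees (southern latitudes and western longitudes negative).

latitude 35.164°, longitude 19.401°

Apply the spherical direct solution leg by leg, carrying full precision between legs.
Leg 1: from (64.135°, -21.495°), δ = 3295.5/6371 = 0.517266 rad, θ = 129.7° → φ = 40.113°, λ = 8.340°.
Leg 2: from (40.113°, 8.340°), δ = 1117.5/6371 = 0.175404 rad, θ = 116° → φ = 35.164°, λ = 19.401°.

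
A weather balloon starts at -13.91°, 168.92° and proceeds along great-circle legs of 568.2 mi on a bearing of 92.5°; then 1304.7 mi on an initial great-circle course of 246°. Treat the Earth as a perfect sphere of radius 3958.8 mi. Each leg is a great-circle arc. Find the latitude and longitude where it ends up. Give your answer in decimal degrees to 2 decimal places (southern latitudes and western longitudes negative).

Apply the spherical direct solution leg by leg, carrying full precision between legs.
Leg 1: from (-13.91°, 168.92°), δ = 568.2/3958.8 = 0.143528 rad, θ = 92.5° → φ = -14.12°, λ = 177.39°.
Leg 2: from (-14.12°, 177.39°), δ = 1304.7/3958.8 = 0.329570 rad, θ = 246° → φ = -21.01°, λ = 158.93°.

latitude -21.01°, longitude 158.93°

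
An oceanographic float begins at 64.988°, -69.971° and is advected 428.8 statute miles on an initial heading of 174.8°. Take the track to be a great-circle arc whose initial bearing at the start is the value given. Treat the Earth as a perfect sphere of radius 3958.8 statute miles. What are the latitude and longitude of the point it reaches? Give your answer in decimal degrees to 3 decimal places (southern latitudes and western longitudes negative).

Angular distance δ = d/R = 428.8 / 3958.8 = 0.108316 rad.
Start latitude φ₁ = 1.134255 rad; initial bearing θ = 3.050836 rad.
Applying the spherical law of cosines for sides, sin φ₂ = sin φ₁ cos δ + cos φ₁ sin δ cos θ = 0.855389, so φ₂ = 58.803°.
For the longitude increment, Δλ = atan2( sin θ sin δ cos φ₁, cos δ − sin φ₁ sin φ₂ ) = atan2(0.004143, 0.218969) = 1.084°.
Hence λ₂ = -69.971° + 1.084° = -68.887°.

latitude 58.803°, longitude -68.887°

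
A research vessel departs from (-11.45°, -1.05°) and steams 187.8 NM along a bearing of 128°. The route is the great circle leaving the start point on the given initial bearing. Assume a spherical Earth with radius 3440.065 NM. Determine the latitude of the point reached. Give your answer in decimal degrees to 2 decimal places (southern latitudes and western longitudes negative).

latitude -13.36°

δ = 187.8/3440.065 = 0.054592 rad (3.1279°).
Start latitude φ₁ = -0.199840 rad; initial bearing θ = 2.234021 rad.
Applying the spherical law of cosines for sides, sin φ₂ = sin φ₁ cos δ + cos φ₁ sin δ cos θ = -0.231142, so φ₂ = -13.36°.
Then Δλ = atan2(0.042142, 0.952626) = 0.044209 rad, from sin θ sin δ cos φ₁ over cos δ − sin φ₁ sin φ₂.
λ₂ = -1.05° + 2.53° = 1.48°.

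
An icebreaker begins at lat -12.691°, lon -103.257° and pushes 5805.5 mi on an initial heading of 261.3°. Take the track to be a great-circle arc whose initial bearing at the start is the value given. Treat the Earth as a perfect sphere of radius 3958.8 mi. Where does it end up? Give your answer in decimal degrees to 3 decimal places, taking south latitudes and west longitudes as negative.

latitude -9.767°, longitude 170.731°

The arc subtends δ = 5805.5/3958.8 = 1.466480 rad at the centre.
With φ₁ = -12.691° = -0.221500 rad and θ = 261.3° = 4.560545 rad:
Applying the spherical law of cosines for sides, sin φ₂ = sin φ₁ cos δ + cos φ₁ sin δ cos θ = -0.169639, so φ₂ = -9.767°.
For the longitude increment, Δλ = atan2( sin θ sin δ cos φ₁, cos δ − sin φ₁ sin φ₂ ) = atan2(-0.959102, 0.066859) = -86.012°.
λ₂ = -103.257° + -86.012° = -189.269°, normalized to (−180°, 180°] → 170.731°.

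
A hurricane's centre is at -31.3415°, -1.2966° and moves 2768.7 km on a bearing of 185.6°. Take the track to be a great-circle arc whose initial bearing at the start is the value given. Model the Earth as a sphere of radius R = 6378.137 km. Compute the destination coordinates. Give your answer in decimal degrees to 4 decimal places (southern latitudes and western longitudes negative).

Angular distance δ = d/R = 2768.7 / 6378.137 = 0.434092 rad.
Start latitude φ₁ = -0.547012 rad; initial bearing θ = 3.239331 rad.
Destination latitude: φ₂ = arcsin( sin φ₁ cos δ + cos φ₁ sin δ cos θ ) = arcsin(-0.829398) = -56.0369°.
For the longitude increment, Δλ = atan2( sin θ sin δ cos φ₁, cos δ − sin φ₁ sin φ₂ ) = atan2(-0.035053, 0.475851) = -4.2131°.
λ₂ = λ₁ + Δλ = -5.5097°.

latitude -56.0369°, longitude -5.5097°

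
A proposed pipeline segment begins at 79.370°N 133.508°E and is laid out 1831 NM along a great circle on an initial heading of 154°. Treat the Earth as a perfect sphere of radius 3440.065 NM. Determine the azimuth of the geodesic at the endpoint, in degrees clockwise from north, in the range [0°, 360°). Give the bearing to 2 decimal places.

final bearing 172.82°

Central angle δ = d/R = 0.532257 rad.
Converting: φ₁ = 1.385268 rad, θ = 2.687807 rad.
Applying the spherical law of cosines for sides, sin φ₂ = sin φ₁ cos δ + cos φ₁ sin δ cos θ = 0.762738, so φ₂ = 49.706°.
Δλ = atan2( sin θ sin δ cos φ₁ , cos δ − sin φ₁ sin φ₂ ) = atan2(0.041037, 0.112015) = 0.351169 rad = 20.120°.
λ₂ = 133.508° + 20.120° = 153.628°.
The forward bearing on arrival equals the back-azimuth from the destination plus 180°.
Back-azimuth from P₂ (49.71°, 153.63°) to P₁ (79.37°, 133.51°), with Δλ' = λ₁ − λ₂ = -20.12°: atan2( sin Δλ' cos φ₁ , cos φ₂ sin φ₁ − sin φ₂ cos φ₁ cos Δλ' ) = 352.82°.
Final bearing = (352.82° + 180°) mod 360° = 172.82°.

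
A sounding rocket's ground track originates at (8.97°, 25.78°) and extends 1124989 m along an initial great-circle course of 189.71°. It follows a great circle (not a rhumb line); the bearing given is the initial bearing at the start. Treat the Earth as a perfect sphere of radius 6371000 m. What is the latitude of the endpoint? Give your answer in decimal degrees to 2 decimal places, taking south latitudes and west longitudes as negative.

The arc subtends δ = 1124989/6371000 = 0.176580 rad at the centre.
With φ₁ = 8.97° = 0.156556 rad and θ = 189.71° = 3.311064 rad:
Applying the spherical law of cosines for sides, sin φ₂ = sin φ₁ cos δ + cos φ₁ sin δ cos θ = -0.017537, so φ₂ = -1.00°.
For the longitude increment, Δλ = atan2( sin θ sin δ cos φ₁, cos δ − sin φ₁ sin φ₂ ) = atan2(-0.029265, 0.987185) = -1.70°.
Hence λ₂ = 25.78° + -1.70° = 24.08°.

latitude -1.00°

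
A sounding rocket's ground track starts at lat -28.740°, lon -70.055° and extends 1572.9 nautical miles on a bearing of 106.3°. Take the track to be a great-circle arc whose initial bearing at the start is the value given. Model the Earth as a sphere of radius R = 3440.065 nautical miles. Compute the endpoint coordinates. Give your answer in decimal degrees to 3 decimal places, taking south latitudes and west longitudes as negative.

latitude -32.689°, longitude -39.826°

δ = 1572.9/3440.065 = 0.457230 rad (26.1973°).
Converting: φ₁ = -0.501608 rad, θ = 1.855285 rad.
sin φ₂ = sin φ₁ cos δ + cos φ₁ sin δ cos θ = (-0.480836)(0.897279) + (0.876811)(0.441464)(-0.280667) = -0.540084
φ₂ = asin(-0.540084) = -0.570537 rad = -32.689°.
For the longitude increment, Δλ = atan2( sin θ sin δ cos φ₁, cos δ − sin φ₁ sin φ₂ ) = atan2(0.371522, 0.637587) = 30.229°.
Hence λ₂ = -70.055° + 30.229° = -39.826°.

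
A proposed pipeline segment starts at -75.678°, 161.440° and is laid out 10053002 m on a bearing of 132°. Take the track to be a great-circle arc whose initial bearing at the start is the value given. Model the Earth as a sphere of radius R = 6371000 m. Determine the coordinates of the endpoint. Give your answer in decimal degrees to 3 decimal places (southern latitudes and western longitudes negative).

latitude -9.126°, longitude -67.381°

Central angle δ = d/R = 1.577932 rad.
Converting: φ₁ = -1.320830 rad, θ = 2.303835 rad.
sin φ₂ = sin φ₁ cos δ + cos φ₁ sin δ cos θ = (-0.968921)(-0.007135) + (0.247371)(0.999975)(-0.669131) = -0.158606
φ₂ = asin(-0.158606) = -0.159279 rad = -9.126°.
For the longitude increment, Δλ = atan2( sin θ sin δ cos φ₁, cos δ − sin φ₁ sin φ₂ ) = atan2(0.183828, -0.160812) = 131.179°.
λ₂ = 161.440° + 131.179° = 292.619°, normalized to (−180°, 180°] → -67.381°.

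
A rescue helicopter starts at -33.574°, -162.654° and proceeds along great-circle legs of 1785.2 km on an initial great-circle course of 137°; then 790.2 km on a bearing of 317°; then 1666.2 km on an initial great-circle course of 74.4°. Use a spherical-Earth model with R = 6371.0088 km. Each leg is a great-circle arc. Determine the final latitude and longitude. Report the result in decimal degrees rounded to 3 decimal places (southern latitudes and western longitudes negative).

latitude -33.679°, longitude -136.165°

Apply the spherical direct solution leg by leg, carrying full precision between legs.
Leg 1: from (-33.574°, -162.654°), δ = 1785.2/6371.0088 = 0.280207 rad, θ = 137° → φ = -44.424°, λ = -147.341°.
Leg 2: from (-44.424°, -147.341°), δ = 790.2/6371.0088 = 0.124031 rad, θ = 317° → φ = -39.048°, λ = -153.578°.
Leg 3: from (-39.048°, -153.578°), δ = 1666.2/6371.0088 = 0.261528 rad, θ = 74.4° → φ = -33.679°, λ = -136.165°.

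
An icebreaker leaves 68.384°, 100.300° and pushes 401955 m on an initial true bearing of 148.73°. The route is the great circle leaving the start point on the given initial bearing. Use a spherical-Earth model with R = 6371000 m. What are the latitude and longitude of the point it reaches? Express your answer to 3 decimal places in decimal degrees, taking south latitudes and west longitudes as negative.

The arc subtends δ = 401955/6371000 = 0.063091 rad at the centre.
With φ₁ = 68.384° = 1.193526 rad and θ = 148.73° = 2.595828 rad:
Destination latitude: φ₂ = arcsin( sin φ₁ cos δ + cos φ₁ sin δ cos θ ) = arcsin(0.907972) = 65.227°.
For the longitude increment, Δλ = atan2( sin θ sin δ cos φ₁, cos δ − sin φ₁ sin φ₂ ) = atan2(0.012056, 0.153893) = 4.479°.
Hence λ₂ = 100.300° + 4.479° = 104.779°.

latitude 65.227°, longitude 104.779°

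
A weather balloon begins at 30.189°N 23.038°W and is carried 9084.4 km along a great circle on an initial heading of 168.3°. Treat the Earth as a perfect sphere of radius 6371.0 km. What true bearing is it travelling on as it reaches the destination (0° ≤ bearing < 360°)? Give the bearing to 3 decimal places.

The arc subtends δ = 9084.4/6371 = 1.425899 rad at the centre.
Converting: φ₁ = 0.526897 rad, θ = 2.937389 rad.
Applying the spherical law of cosines for sides, sin φ₂ = sin φ₁ cos δ + cos φ₁ sin δ cos θ = -0.764935, so φ₂ = -49.901°.
For the longitude increment, Δλ = atan2( sin θ sin δ cos φ₁, cos δ − sin φ₁ sin φ₂ ) = atan2(0.173447, 0.529042) = 18.152°.
Hence λ₂ = -23.038° + 18.152° = -4.886°.
The forward bearing on arrival equals the back-azimuth from the destination plus 180°.
Back-azimuth from P₂ (-49.901°, -4.886°) to P₁ (30.189°, -23.038°), with Δλ' = λ₁ − λ₂ = -18.152°: atan2( sin Δλ' cos φ₁ , cos φ₂ sin φ₁ − sin φ₂ cos φ₁ cos Δλ' ) = 344.209°.
Final bearing = (344.209° + 180°) mod 360° = 164.209°.

final bearing 164.209°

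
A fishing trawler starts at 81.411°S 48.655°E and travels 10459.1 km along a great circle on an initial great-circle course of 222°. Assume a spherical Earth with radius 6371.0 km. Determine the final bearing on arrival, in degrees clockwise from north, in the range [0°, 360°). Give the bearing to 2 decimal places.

Central angle δ = d/R = 1.641673 rad.
With φ₁ = -81.411° = -1.420890 rad and θ = 222° = 3.874631 rad:
sin φ₂ = sin φ₁ cos δ + cos φ₁ sin δ cos θ = (-0.988785)(-0.070818) + (0.149346)(0.997489)(-0.743145) = -0.040683
φ₂ = asin(-0.040683) = -0.040695 rad = -2.332°.
Then Δλ = atan2(-0.099681, -0.111045) = -2.410070 rad, from sin θ sin δ cos φ₁ over cos δ − sin φ₁ sin φ₂.
λ₂ = λ₁ + Δλ = -89.432°.
The forward bearing on arrival equals the back-azimuth from the destination plus 180°.
Back-azimuth from P₂ (-2.33°, -89.43°) to P₁ (-81.41°, 48.66°), with Δλ' = λ₁ − λ₂ = 138.09°: atan2( sin Δλ' cos φ₁ , cos φ₂ sin φ₁ − sin φ₂ cos φ₁ cos Δλ' ) = 174.26°.
Final bearing = (174.26° + 180°) mod 360° = 354.26°.

final bearing 354.26°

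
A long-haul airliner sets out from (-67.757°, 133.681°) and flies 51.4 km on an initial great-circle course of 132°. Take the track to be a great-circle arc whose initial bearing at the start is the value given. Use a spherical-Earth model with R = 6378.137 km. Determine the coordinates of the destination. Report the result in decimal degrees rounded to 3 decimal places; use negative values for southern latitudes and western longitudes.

δ = 51.4/6378.137 = 0.008059 rad (0.4617°).
With φ₁ = -67.757° = -1.182583 rad and θ = 132° = 2.303835 rad:
Destination latitude: φ₂ = arcsin( sin φ₁ cos δ + cos φ₁ sin δ cos θ ) = arcsin(-0.927598) = -68.063°.
Then Δλ = atan2(0.002267, 0.141395) = 0.016031 rad, from sin θ sin δ cos φ₁ over cos δ − sin φ₁ sin φ₂.
λ₂ = λ₁ + Δλ = 134.600°.

latitude -68.063°, longitude 134.600°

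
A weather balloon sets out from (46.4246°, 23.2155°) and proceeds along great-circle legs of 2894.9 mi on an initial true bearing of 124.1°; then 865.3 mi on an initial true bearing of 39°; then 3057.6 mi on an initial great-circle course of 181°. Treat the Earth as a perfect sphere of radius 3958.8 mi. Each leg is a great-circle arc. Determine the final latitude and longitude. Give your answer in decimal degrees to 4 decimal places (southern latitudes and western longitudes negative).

Apply the spherical direct solution leg by leg, carrying full precision between legs.
Leg 1: from (46.4246°, 23.2155°), δ = 2894.9/3958.8 = 0.731257 rad, θ = 124.1° → φ = 16.3301°, λ = 58.4013°.
Leg 2: from (16.3301°, 58.4013°), δ = 865.3/3958.8 = 0.218576 rad, θ = 39° → φ = 25.8617°, λ = 67.1238°.
Leg 3: from (25.8617°, 67.1238°), δ = 3057.6/3958.8 = 0.772355 rad, θ = 181° → φ = -18.3853°, λ = 66.3885°.

latitude -18.3853°, longitude 66.3885°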